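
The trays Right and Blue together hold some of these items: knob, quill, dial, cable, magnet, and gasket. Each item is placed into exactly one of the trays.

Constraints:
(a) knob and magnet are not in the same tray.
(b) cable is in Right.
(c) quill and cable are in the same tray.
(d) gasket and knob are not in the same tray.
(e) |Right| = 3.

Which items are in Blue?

Blue = {dial, gasket, magnet}

From (b): cable ∈ Right.
(c): quill matches cable: quill ∈ Right.
Suppose knob ∈ Blue: no assignment then satisfies all the clues, so knob ∉ Blue.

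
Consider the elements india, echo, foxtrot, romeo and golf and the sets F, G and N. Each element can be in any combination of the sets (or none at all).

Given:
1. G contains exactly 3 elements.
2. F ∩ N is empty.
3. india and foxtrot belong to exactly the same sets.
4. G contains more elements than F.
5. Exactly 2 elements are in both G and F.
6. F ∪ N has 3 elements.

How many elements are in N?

1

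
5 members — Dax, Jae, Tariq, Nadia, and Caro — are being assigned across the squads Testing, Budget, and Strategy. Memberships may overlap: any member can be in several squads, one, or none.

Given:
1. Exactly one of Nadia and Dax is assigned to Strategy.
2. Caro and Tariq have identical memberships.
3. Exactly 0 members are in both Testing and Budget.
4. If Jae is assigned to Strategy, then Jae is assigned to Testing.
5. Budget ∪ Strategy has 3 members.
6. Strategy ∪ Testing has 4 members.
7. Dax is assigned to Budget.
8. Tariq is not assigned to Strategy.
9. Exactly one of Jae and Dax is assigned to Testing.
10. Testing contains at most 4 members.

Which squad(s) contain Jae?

Jae: Strategy, Testing

From (7): Dax ∈ Budget.
From (8): Tariq ∉ Strategy.
(2): Caro matches Tariq: Caro ∉ Strategy.
Suppose Jae ∉ Testing: no assignment then satisfies all the clues, so Jae ∈ Testing.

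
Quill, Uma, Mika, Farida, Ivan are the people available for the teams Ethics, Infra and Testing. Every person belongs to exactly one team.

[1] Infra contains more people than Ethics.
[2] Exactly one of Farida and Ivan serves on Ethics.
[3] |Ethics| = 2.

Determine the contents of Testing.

Testing = {}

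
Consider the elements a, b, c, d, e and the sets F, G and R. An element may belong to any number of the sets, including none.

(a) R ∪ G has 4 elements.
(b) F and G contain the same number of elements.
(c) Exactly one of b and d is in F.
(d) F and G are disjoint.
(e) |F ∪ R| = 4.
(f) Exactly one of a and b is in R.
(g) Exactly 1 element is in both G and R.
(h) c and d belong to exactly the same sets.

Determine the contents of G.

G = {e}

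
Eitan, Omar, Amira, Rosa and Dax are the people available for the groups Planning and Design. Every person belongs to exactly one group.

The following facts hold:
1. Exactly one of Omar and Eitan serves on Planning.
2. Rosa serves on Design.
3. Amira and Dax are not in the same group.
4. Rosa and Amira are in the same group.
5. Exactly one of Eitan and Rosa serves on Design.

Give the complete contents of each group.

Planning = {Dax, Eitan}; Design = {Amira, Omar, Rosa}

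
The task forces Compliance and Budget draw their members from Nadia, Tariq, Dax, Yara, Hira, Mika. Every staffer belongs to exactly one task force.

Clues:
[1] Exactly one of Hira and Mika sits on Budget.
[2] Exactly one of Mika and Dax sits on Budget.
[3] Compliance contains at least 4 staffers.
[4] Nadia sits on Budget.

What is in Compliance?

Compliance = {Dax, Hira, Tariq, Yara}

From (4): Nadia ∈ Budget.
Suppose Tariq ∉ Compliance: no assignment then satisfies all the clues, so Tariq ∈ Compliance.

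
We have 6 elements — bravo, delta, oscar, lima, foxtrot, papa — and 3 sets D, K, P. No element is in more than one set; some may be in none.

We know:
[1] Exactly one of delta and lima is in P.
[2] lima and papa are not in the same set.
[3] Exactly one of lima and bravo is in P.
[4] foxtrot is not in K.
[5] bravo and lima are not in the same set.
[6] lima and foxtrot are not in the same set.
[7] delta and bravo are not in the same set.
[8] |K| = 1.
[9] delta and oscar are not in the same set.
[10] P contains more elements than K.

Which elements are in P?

P = {lima, oscar}

From (4): foxtrot ∉ K.
Suppose bravo ∈ P: no assignment then satisfies all the clues, so bravo ∉ P.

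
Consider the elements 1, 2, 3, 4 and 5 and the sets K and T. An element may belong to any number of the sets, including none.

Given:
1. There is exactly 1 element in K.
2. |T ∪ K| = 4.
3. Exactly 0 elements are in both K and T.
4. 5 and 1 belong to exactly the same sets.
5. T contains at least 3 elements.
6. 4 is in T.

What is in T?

From (6): 4 ∈ T.
Suppose 1 ∉ T: no assignment then satisfies all the clues, so 1 ∈ T.

T = {1, 4, 5}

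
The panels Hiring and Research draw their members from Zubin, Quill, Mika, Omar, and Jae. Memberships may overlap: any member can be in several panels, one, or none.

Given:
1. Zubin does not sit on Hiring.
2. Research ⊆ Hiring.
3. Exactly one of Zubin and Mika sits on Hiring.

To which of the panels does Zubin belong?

From (1): Zubin ∉ Hiring.
(2) contrapositive: Zubin ∉ Research.
(3) (exactly one): Mika ∈ Hiring.

Zubin: none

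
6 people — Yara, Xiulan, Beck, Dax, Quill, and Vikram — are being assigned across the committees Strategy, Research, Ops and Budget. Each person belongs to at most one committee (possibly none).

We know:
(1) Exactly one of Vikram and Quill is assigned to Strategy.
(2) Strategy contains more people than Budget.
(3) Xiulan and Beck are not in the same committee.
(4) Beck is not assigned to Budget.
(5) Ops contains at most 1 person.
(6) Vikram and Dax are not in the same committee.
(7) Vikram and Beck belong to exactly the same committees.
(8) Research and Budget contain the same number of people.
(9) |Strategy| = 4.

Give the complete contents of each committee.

Strategy = {Dax, Quill, Xiulan, Yara}; Research = {}; Ops = {}; Budget = {}

From (4): Beck ∉ Budget.
(7): Vikram matches Beck: Vikram ∉ Budget.
Suppose Yara ∉ Strategy: no assignment then satisfies all the clues, so Yara ∈ Strategy.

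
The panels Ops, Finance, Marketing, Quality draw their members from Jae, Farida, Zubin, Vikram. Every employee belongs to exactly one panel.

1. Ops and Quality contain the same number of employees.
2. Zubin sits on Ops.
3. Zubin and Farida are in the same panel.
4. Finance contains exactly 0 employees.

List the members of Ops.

Ops = {Farida, Zubin}

From (2): Zubin ∈ Ops.
(3): Farida matches Zubin: Farida ∈ Ops.
(4): Finance already has 0, so the rest are out.
Suppose Jae ∈ Ops: no assignment then satisfies all the clues, so Jae ∉ Ops.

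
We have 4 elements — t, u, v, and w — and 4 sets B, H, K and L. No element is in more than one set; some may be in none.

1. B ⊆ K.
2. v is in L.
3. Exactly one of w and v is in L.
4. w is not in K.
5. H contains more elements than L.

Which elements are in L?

L = {v}

From (2): v ∈ L.
From (4): w ∉ K.
(1) contrapositive: w ∉ B.
(3) (exactly one): w ∉ L.
Suppose t ∈ L: no assignment then satisfies all the clues, so t ∉ L.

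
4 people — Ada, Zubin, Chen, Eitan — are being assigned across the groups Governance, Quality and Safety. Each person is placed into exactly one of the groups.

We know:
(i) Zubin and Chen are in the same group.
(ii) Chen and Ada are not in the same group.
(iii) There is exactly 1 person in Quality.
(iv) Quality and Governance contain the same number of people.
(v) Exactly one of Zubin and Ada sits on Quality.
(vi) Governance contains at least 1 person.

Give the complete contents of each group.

Governance = {Eitan}; Quality = {Ada}; Safety = {Chen, Zubin}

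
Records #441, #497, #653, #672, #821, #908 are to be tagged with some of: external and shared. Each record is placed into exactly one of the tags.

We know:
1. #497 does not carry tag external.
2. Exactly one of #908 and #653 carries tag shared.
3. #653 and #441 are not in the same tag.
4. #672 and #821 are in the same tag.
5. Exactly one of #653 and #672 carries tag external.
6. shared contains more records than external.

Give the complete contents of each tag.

From (1): #497 ∉ external.
Only one tag left: #497 ∈ shared.
Suppose #441 ∈ external: no assignment then satisfies all the clues, so #441 ∉ external.

external = {#653}; shared = {#441, #497, #672, #821, #908}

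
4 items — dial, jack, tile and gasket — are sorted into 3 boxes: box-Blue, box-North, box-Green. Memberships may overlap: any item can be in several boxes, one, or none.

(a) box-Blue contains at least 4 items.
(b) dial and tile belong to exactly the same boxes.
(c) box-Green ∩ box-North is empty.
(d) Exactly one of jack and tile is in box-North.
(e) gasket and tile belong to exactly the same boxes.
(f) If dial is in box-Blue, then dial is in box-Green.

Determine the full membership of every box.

(a): only 4 candidates remain for box-Blue, so all are in.
(f): dial ∈ box-Green.
(b): tile matches dial: tile ∈ box-Green.
(c) (disjoint): dial ∉ box-North.
(c) (disjoint): tile ∉ box-North.
(d) (exactly one): jack ∈ box-North.
(e): gasket matches tile: gasket ∉ box-North.
(e): gasket matches tile: gasket ∈ box-Green.
(c) (disjoint): jack ∉ box-Green.

box-Blue = {dial, gasket, jack, tile}; box-North = {jack}; box-Green = {dial, gasket, tile}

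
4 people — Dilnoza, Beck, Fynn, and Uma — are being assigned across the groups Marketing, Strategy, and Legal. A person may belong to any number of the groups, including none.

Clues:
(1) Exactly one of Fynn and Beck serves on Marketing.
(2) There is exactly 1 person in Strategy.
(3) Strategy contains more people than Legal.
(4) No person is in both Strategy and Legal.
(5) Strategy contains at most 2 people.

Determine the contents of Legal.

Legal = {}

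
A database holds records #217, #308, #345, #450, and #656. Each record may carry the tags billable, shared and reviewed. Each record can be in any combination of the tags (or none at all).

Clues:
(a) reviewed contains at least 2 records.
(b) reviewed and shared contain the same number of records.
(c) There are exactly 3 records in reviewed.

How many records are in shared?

3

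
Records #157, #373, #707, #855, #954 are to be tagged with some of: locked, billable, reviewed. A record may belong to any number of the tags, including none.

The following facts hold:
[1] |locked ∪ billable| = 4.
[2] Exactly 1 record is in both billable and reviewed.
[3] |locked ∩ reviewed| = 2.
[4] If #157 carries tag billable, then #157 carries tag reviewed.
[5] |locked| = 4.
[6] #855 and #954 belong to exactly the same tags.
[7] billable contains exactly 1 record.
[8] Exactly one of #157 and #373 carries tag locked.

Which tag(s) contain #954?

#954: locked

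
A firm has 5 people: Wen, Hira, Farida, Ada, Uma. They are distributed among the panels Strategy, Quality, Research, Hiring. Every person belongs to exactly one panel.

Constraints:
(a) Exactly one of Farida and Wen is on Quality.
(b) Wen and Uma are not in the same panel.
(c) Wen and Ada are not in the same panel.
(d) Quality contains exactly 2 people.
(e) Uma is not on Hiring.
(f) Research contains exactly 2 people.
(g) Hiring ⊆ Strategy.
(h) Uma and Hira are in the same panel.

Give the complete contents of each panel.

Strategy = {Wen}; Quality = {Ada, Farida}; Research = {Hira, Uma}; Hiring = {}

From (e): Uma ∉ Hiring.
(h): Hira matches Uma: Hira ∉ Hiring.
Suppose Wen ∉ Strategy: no assignment then satisfies all the clues, so Wen ∈ Strategy.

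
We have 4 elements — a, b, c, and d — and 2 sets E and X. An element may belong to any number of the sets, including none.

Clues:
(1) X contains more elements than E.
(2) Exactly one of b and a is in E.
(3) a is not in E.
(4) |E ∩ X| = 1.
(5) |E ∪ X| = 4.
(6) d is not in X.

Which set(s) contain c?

c: X

From (3): a ∉ E.
From (6): d ∉ X.
(2) (exactly one): b ∈ E.
Suppose c ∈ E: no assignment then satisfies all the clues, so c ∉ E.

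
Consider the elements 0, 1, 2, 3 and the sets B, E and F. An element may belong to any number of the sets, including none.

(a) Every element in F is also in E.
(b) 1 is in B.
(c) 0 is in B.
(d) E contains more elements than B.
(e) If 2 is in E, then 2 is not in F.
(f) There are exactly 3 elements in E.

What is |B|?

From (b): 1 ∈ B.
From (c): 0 ∈ B.
Suppose 2 ∈ B: no assignment then satisfies all the clues, so 2 ∉ B.

2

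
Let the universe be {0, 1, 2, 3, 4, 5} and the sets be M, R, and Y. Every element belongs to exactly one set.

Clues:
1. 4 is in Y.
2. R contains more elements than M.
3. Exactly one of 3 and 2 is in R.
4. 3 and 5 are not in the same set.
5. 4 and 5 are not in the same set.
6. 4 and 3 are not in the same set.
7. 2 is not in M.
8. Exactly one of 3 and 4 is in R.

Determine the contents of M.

M = {5}

From (1): 4 ∈ Y.
From (7): 2 ∉ M.
(5): 5 ∉ Y.
(6): 3 ∉ Y.
(8) (exactly one): 3 ∈ R.
(3) (exactly one): 2 ∉ R.
(4): 5 ∉ R.
Only one set left: 2 ∈ Y.
Only one set left: 5 ∈ M.
Suppose 0 ∈ M: no assignment then satisfies all the clues, so 0 ∉ M.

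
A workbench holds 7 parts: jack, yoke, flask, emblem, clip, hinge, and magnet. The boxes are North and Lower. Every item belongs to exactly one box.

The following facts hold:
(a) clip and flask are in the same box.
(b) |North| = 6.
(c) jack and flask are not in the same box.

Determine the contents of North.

North = {clip, emblem, flask, hinge, magnet, yoke}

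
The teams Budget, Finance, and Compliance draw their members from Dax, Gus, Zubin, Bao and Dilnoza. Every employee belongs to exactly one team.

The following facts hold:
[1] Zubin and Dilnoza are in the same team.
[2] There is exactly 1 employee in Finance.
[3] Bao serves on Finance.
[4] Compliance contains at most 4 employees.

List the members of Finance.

From (3): Bao ∈ Finance.
(2): Finance already has 1, so the rest are out.

Finance = {Bao}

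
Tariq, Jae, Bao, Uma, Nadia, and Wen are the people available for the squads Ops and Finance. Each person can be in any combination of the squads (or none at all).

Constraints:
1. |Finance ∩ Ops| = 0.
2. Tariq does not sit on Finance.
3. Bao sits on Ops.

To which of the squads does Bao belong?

From (2): Tariq ∉ Finance.
From (3): Bao ∈ Ops.
Suppose Bao ∈ Finance: no assignment then satisfies all the clues, so Bao ∉ Finance.

Bao: Ops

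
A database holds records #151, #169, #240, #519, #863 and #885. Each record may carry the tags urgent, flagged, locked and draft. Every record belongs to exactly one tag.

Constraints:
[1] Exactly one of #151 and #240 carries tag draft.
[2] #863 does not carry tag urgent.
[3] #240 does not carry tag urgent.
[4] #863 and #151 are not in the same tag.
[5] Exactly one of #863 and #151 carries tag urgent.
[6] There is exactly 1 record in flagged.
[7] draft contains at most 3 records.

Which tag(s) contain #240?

#240: draft

From (2): #863 ∉ urgent.
From (3): #240 ∉ urgent.
(5) (exactly one): #151 ∈ urgent.
(1) (exactly one): #240 ∈ draft.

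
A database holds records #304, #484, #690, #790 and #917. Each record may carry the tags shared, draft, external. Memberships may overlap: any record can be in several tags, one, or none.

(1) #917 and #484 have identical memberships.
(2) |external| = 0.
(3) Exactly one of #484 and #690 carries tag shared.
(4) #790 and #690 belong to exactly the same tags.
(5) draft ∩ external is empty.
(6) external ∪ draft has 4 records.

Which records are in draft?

draft = {#484, #690, #790, #917}

(2): external already has 0, so the rest are out.
Suppose #304 ∈ draft: no assignment then satisfies all the clues, so #304 ∉ draft.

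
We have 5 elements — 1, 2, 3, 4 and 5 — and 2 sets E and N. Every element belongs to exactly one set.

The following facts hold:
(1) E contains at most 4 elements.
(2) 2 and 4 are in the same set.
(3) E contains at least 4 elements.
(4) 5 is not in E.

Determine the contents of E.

From (4): 5 ∉ E.
(3): only 4 candidates remain for E, so all are in.
Only one set left: 5 ∈ N.

E = {1, 2, 3, 4}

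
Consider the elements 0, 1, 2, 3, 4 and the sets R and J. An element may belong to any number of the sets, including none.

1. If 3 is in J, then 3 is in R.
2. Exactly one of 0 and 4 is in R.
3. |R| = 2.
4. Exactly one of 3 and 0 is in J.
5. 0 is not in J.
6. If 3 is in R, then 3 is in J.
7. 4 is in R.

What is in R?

R = {3, 4}

From (5): 0 ∉ J.
From (7): 4 ∈ R.
(2) (exactly one): 0 ∉ R.
(4) (exactly one): 3 ∈ J.
(1): 3 ∈ R.
(3): R already has 2, so the rest are out.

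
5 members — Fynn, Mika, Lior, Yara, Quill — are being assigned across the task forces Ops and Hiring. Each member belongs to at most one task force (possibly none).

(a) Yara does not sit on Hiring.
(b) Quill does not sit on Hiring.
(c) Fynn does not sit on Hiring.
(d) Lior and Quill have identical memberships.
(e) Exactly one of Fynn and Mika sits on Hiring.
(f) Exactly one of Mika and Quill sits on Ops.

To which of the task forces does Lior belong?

From (a): Yara ∉ Hiring.
From (b): Quill ∉ Hiring.
From (c): Fynn ∉ Hiring.
(d): Lior matches Quill: Lior ∉ Hiring.
(e) (exactly one): Mika ∈ Hiring.
(f) (exactly one): Quill ∈ Ops.
(d): Lior matches Quill: Lior ∈ Ops.

Lior: Ops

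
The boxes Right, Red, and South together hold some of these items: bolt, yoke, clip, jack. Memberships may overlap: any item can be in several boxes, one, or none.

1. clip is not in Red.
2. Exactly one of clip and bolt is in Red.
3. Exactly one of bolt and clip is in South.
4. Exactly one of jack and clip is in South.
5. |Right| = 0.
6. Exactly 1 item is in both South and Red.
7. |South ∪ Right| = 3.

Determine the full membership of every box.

Right = {}; Red = {bolt}; South = {bolt, jack, yoke}

From (1): clip ∉ Red.
(2) (exactly one): bolt ∈ Red.
(5): Right already has 0, so the rest are out.
Suppose bolt ∉ South: no assignment then satisfies all the clues, so bolt ∈ South.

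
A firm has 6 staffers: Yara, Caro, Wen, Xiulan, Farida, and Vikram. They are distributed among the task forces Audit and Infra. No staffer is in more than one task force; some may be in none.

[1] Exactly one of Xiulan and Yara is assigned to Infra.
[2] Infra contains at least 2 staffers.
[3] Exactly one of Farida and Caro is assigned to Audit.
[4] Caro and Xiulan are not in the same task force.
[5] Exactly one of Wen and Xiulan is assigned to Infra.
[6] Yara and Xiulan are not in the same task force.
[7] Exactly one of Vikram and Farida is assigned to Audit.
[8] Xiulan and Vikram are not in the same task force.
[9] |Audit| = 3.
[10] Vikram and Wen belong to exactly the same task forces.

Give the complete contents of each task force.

Audit = {Caro, Vikram, Wen}; Infra = {Farida, Xiulan}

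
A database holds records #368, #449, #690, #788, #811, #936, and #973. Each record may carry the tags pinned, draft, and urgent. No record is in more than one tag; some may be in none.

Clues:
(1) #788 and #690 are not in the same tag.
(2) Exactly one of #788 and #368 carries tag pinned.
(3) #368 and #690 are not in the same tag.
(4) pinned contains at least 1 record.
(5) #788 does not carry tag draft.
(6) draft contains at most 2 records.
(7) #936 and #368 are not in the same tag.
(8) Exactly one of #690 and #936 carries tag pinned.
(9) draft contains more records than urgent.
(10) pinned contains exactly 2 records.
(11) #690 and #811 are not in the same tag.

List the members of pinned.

pinned = {#788, #936}

From (5): #788 ∉ draft.
Suppose #368 ∈ pinned: no assignment then satisfies all the clues, so #368 ∉ pinned.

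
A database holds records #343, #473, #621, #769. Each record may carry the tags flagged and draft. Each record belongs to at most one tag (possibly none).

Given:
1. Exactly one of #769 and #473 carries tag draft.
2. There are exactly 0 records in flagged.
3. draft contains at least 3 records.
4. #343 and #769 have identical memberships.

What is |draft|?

3

(2): flagged already has 0, so the rest are out.
Suppose #343 ∉ draft: no assignment then satisfies all the clues, so #343 ∈ draft.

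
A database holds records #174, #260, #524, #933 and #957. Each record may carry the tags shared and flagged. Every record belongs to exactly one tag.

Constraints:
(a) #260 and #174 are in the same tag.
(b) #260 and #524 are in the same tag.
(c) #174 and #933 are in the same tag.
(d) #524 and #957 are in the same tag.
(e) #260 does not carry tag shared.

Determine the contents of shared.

From (e): #260 ∉ shared.
(a): #174 matches #260: #174 ∉ shared.
(b): #524 matches #260: #524 ∉ shared.
(c): #933 matches #174: #933 ∉ shared.
(d): #957 matches #524: #957 ∉ shared.
Only one tag left: #174 ∈ flagged.
Only one tag left: #260 ∈ flagged.
Only one tag left: #524 ∈ flagged.
Only one tag left: #933 ∈ flagged.
Only one tag left: #957 ∈ flagged.

shared = {}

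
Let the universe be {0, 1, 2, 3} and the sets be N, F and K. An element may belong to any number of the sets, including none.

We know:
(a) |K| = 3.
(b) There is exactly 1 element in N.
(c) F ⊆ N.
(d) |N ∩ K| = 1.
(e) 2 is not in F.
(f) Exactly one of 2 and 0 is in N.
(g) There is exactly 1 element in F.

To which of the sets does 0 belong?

0: F, K, N

From (e): 2 ∉ F.
Suppose 0 ∉ N: no assignment then satisfies all the clues, so 0 ∈ N.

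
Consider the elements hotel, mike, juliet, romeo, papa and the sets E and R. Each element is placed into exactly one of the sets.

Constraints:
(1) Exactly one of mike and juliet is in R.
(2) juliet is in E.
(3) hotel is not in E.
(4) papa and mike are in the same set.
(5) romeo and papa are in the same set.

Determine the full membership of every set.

E = {juliet}; R = {hotel, mike, papa, romeo}

From (2): juliet ∈ E.
From (3): hotel ∉ E.
(1) (exactly one): mike ∈ R.
(4): papa matches mike: papa ∉ E.
(4): papa matches mike: papa ∈ R.
(5): romeo matches papa: romeo ∉ E.
(5): romeo matches papa: romeo ∈ R.
Only one set left: hotel ∈ R.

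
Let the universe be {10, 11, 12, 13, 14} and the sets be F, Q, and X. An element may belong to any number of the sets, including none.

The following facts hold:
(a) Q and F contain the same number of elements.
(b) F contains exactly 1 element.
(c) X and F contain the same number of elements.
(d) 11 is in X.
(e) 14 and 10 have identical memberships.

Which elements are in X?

X = {11}

From (d): 11 ∈ X.
Suppose 10 ∈ X: no assignment then satisfies all the clues, so 10 ∉ X.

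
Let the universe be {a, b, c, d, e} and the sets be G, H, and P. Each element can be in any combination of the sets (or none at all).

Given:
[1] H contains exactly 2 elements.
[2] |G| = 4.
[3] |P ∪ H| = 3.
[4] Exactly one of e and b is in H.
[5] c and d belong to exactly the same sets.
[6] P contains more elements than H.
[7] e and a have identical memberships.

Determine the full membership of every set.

G = {a, c, d, e}; H = {a, e}; P = {a, b, e}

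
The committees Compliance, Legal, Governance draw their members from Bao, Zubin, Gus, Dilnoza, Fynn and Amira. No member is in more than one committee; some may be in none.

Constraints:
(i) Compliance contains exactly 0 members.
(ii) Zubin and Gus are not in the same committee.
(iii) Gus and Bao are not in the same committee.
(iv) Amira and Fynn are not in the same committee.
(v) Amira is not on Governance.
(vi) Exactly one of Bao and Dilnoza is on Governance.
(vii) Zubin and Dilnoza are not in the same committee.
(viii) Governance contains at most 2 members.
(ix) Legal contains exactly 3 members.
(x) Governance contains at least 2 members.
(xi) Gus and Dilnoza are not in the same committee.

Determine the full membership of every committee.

Compliance = {}; Legal = {Amira, Bao, Zubin}; Governance = {Dilnoza, Fynn}

From (v): Amira ∉ Governance.
(i): Compliance already has 0, so the rest are out.
Suppose Bao ∉ Legal: no assignment then satisfies all the clues, so Bao ∈ Legal.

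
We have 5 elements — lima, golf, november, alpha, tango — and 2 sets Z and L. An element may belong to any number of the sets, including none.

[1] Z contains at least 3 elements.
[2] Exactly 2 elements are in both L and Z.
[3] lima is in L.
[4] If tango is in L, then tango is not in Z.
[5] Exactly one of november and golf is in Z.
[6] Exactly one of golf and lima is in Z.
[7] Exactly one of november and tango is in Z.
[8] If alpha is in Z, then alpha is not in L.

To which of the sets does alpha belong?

alpha: Z

From (3): lima ∈ L.
Suppose alpha ∉ Z: no assignment then satisfies all the clues, so alpha ∈ Z.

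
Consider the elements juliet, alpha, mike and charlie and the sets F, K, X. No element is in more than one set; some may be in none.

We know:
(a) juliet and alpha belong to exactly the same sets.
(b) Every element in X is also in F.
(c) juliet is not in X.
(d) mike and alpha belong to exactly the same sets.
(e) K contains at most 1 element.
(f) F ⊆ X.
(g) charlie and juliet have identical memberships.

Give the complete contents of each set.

F = {}; K = {}; X = {}

From (c): juliet ∉ X.
(a): alpha matches juliet: alpha ∉ X.
(d): mike matches alpha: mike ∉ X.
(f) contrapositive: juliet ∉ F.
(f) contrapositive: alpha ∉ F.
(f) contrapositive: mike ∉ F.
(g): charlie matches juliet: charlie ∉ F.
(g): charlie matches juliet: charlie ∉ X.
Suppose juliet ∈ K: no assignment then satisfies all the clues, so juliet ∉ K.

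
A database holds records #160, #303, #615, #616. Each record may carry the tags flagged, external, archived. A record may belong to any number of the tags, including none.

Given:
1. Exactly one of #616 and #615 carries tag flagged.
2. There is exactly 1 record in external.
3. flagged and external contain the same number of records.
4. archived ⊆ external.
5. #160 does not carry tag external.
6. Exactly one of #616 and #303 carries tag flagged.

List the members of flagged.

flagged = {#616}

From (5): #160 ∉ external.
(4) contrapositive: #160 ∉ archived.
Suppose #160 ∈ flagged: no assignment then satisfies all the clues, so #160 ∉ flagged.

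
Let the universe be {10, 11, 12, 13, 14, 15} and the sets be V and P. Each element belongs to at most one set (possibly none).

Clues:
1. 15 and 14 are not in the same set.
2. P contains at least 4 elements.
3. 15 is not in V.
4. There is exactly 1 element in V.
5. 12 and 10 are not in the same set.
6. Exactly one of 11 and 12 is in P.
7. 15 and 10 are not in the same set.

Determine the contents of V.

V = {12}

From (3): 15 ∉ V.
Suppose 10 ∈ V: no assignment then satisfies all the clues, so 10 ∉ V.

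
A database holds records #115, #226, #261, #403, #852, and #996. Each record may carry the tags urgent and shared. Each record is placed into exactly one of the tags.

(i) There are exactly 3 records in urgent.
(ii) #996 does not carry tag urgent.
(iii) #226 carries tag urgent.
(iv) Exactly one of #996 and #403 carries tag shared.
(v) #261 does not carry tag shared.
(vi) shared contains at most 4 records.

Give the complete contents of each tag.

urgent = {#226, #261, #403}; shared = {#115, #852, #996}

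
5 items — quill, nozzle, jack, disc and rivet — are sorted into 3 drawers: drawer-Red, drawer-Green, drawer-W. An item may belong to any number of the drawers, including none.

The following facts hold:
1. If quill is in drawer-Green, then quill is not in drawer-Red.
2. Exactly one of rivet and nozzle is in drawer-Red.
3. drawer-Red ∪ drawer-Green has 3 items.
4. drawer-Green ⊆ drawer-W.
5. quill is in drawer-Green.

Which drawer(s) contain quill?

From (5): quill ∈ drawer-Green.
(1): quill ∉ drawer-Red.
(4) with quill ∈ drawer-Green: quill ∈ drawer-W.

quill: drawer-Green, drawer-W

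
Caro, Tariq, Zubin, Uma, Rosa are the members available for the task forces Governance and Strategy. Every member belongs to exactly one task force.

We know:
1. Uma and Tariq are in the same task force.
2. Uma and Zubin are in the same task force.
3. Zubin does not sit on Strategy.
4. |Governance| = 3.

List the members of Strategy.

Strategy = {Caro, Rosa}

From (3): Zubin ∉ Strategy.
(2): Uma matches Zubin: Uma ∉ Strategy.
Only one task force left: Zubin ∈ Governance.
Only one task force left: Uma ∈ Governance.
(1): Tariq matches Uma: Tariq ∈ Governance.
(4): Governance already has 3, so the rest are out.
Only one task force left: Caro ∈ Strategy.
Only one task force left: Rosa ∈ Strategy.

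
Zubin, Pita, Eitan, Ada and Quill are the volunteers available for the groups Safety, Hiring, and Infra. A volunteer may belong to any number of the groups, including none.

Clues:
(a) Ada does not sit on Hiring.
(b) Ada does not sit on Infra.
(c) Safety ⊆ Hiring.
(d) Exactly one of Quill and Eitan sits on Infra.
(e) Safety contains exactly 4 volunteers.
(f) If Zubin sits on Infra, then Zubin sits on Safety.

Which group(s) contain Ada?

Ada: none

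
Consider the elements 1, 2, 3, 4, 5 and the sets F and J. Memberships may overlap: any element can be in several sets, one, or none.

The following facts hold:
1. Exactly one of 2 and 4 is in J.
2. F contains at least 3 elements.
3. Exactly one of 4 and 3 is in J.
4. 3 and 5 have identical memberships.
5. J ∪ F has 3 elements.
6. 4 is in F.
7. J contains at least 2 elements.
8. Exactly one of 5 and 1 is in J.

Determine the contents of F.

F = {1, 2, 4}

From (6): 4 ∈ F.
Suppose 1 ∉ F: no assignment then satisfies all the clues, so 1 ∈ F.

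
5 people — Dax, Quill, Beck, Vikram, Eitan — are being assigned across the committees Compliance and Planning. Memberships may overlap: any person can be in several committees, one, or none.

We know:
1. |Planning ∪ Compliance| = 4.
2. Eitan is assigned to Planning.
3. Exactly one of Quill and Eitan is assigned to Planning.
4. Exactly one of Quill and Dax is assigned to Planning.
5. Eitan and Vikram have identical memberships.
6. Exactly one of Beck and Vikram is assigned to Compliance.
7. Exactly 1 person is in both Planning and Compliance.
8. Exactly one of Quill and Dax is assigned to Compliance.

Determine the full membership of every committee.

Compliance = {Beck, Dax}; Planning = {Dax, Eitan, Vikram}

From (2): Eitan ∈ Planning.
(3) (exactly one): Quill ∉ Planning.
(4) (exactly one): Dax ∈ Planning.
(5): Vikram matches Eitan: Vikram ∈ Planning.
Suppose Dax ∉ Compliance: no assignment then satisfies all the clues, so Dax ∈ Compliance.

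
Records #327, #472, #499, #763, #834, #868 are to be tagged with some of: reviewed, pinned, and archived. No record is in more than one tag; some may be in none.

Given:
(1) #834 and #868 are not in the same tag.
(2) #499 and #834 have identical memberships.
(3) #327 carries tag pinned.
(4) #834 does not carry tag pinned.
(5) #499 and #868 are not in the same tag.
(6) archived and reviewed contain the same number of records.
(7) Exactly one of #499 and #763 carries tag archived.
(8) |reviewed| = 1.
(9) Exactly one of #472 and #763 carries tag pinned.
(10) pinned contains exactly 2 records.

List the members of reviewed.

From (3): #327 ∈ pinned.
From (4): #834 ∉ pinned.
(2): #499 matches #834: #499 ∉ pinned.
Suppose #472 ∈ reviewed: no assignment then satisfies all the clues, so #472 ∉ reviewed.

reviewed = {#868}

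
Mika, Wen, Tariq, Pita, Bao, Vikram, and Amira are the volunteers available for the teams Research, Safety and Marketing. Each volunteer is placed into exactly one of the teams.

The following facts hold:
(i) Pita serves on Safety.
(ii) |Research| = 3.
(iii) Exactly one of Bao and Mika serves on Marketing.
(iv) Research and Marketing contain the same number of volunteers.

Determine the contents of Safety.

From (i): Pita ∈ Safety.
Suppose Mika ∈ Safety: no assignment then satisfies all the clues, so Mika ∉ Safety.

Safety = {Pita}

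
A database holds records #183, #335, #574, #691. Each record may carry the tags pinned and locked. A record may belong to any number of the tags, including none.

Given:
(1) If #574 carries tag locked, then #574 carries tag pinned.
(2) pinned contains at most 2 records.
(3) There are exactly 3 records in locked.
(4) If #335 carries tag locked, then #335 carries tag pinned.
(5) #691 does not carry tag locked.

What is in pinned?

pinned = {#335, #574}

From (5): #691 ∉ locked.
(3): only 3 candidates remain for locked, so all are in.
(4): #335 ∈ pinned.
(1): #574 ∈ pinned.
(2): pinned already has 2, so the rest are out.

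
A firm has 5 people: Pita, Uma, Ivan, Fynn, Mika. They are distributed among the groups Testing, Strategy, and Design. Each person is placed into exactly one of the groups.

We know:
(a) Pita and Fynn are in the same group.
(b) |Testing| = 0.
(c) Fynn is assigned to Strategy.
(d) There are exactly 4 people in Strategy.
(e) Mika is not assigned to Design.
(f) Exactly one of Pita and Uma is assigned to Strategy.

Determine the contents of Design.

Design = {Uma}

From (c): Fynn ∈ Strategy.
From (e): Mika ∉ Design.
(a): Pita matches Fynn: Pita ∉ Testing.
(a): Pita matches Fynn: Pita ∈ Strategy.
(b): Testing already has 0, so the rest are out.
(f) (exactly one): Uma ∉ Strategy.
Only one group left: Uma ∈ Design.
Only one group left: Mika ∈ Strategy.
(d): only 4 candidates remain for Strategy, so all are in.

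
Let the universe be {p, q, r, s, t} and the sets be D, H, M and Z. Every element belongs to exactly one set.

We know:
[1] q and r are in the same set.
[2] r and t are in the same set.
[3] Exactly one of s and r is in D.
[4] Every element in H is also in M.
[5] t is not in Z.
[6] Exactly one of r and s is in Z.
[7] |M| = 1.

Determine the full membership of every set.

From (5): t ∉ Z.
(2): r matches t: r ∉ Z.
(6) (exactly one): s ∈ Z.
(1): q matches r: q ∉ Z.
(3) (exactly one): r ∈ D.
(1): q matches r: q ∈ D.
(2): t matches r: t ∈ D.
(7): only 1 candidates remain for M, so all are in.

D = {q, r, t}; H = {}; M = {p}; Z = {s}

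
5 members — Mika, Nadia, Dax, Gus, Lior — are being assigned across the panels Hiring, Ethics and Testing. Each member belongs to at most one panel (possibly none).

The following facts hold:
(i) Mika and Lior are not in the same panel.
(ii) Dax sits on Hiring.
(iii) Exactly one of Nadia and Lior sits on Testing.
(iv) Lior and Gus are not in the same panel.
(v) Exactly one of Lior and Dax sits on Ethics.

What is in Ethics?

From (ii): Dax ∈ Hiring.
(v) (exactly one): Lior ∈ Ethics.
(i): Mika ∉ Ethics.
(iii) (exactly one): Nadia ∈ Testing.
(iv): Gus ∉ Ethics.

Ethics = {Lior}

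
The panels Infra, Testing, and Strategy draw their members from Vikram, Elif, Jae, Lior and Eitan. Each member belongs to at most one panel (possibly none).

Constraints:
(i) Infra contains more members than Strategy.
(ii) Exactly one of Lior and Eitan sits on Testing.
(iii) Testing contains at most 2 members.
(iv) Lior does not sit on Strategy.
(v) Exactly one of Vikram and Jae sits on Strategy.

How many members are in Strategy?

1

From (iv): Lior ∉ Strategy.
Suppose Elif ∈ Strategy: no assignment then satisfies all the clues, so Elif ∉ Strategy.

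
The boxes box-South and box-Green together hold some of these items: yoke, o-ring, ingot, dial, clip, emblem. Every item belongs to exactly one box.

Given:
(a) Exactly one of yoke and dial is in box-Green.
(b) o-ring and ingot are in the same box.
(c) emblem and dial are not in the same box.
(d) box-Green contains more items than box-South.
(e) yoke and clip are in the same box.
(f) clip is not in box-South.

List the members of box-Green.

box-Green = {clip, emblem, ingot, o-ring, yoke}

From (f): clip ∉ box-South.
(e): yoke matches clip: yoke ∉ box-South.
Only one box left: yoke ∈ box-Green.
Only one box left: clip ∈ box-Green.
(a) (exactly one): dial ∉ box-Green.
Only one box left: dial ∈ box-South.
(c): emblem ∉ box-South.
Only one box left: emblem ∈ box-Green.
Suppose o-ring ∉ box-Green: no assignment then satisfies all the clues, so o-ring ∈ box-Green.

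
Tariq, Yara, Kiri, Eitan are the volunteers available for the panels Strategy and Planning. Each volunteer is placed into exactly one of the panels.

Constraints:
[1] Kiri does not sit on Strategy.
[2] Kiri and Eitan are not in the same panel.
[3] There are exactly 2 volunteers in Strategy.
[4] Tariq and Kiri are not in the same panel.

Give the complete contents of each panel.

Strategy = {Eitan, Tariq}; Planning = {Kiri, Yara}

From (1): Kiri ∉ Strategy.
Only one panel left: Kiri ∈ Planning.
(2): Eitan ∉ Planning.
(4): Tariq ∉ Planning.
Only one panel left: Tariq ∈ Strategy.
Only one panel left: Eitan ∈ Strategy.
(3): Strategy already has 2, so the rest are out.
Only one panel left: Yara ∈ Planning.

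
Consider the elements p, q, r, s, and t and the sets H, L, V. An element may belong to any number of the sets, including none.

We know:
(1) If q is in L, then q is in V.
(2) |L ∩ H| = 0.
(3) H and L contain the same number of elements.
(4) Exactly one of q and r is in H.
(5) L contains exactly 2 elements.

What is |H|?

2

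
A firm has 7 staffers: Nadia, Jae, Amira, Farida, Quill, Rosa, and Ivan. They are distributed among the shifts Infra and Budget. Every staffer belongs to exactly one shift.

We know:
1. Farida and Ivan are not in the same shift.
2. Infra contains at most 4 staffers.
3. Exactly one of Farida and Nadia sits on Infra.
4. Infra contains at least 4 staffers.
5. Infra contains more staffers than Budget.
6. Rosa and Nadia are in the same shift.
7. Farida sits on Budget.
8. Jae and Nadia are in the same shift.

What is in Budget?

From (7): Farida ∈ Budget.
(1): Ivan ∉ Budget.
(3) (exactly one): Nadia ∈ Infra.
(6): Rosa matches Nadia: Rosa ∈ Infra.
(8): Jae matches Nadia: Jae ∈ Infra.
Only one shift left: Ivan ∈ Infra.
(2): Infra already has 4, so the rest are out.
Only one shift left: Amira ∈ Budget.
Only one shift left: Quill ∈ Budget.

Budget = {Amira, Farida, Quill}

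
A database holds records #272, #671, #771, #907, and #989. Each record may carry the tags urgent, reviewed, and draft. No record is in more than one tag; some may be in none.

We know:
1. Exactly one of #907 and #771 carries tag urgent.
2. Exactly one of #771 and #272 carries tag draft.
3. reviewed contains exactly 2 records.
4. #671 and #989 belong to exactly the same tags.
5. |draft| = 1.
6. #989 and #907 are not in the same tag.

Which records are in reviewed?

reviewed = {#671, #989}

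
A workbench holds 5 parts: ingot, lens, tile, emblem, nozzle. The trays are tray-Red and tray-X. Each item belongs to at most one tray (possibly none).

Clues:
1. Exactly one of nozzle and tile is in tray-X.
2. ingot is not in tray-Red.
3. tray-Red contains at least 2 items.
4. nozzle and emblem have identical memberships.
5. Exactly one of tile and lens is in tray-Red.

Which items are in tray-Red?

tray-Red = {emblem, lens, nozzle}

From (2): ingot ∉ tray-Red.
Suppose lens ∉ tray-Red: no assignment then satisfies all the clues, so lens ∈ tray-Red.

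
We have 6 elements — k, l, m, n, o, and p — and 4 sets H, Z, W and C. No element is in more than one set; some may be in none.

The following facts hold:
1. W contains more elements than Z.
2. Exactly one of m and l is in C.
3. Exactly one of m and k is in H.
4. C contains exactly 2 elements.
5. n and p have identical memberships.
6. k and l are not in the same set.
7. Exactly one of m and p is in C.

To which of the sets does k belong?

k: H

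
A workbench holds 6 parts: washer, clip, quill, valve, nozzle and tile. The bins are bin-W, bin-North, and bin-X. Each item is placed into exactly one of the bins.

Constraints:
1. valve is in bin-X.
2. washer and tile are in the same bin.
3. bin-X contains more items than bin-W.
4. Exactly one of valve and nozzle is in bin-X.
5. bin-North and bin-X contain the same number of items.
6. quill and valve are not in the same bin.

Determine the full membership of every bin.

bin-W = {}; bin-North = {clip, nozzle, quill}; bin-X = {tile, valve, washer}

From (1): valve ∈ bin-X.
(4) (exactly one): nozzle ∉ bin-X.
(6): quill ∉ bin-X.
Suppose washer ∈ bin-W: no assignment then satisfies all the clues, so washer ∉ bin-W.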